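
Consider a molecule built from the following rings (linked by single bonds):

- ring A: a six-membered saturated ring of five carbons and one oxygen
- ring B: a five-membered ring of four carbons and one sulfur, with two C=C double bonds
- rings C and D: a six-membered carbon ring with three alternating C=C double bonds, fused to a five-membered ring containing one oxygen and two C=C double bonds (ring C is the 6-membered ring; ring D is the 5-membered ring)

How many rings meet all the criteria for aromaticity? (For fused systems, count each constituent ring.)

Ring A has only sp³ atoms, so it is not fully conjugated — not aromatic (tetrahydropyran).
Ring B has a continuous p-orbital overlap around the ring; 2 ring double bonds (4 π electrons) plus a heteroatom lone pair (2) give 6 π electrons. That satisfies 4n+2 with n=1, so ring B is aromatic (thiophene).
Rings C and D form a fused bicyclic system (with one oxygen) with 9 sp² atoms and 10 π electrons from ring double bonds plus a heteroatom lone pair. 10 = 4(2)+2, so the system is aromatic and both rings count as aromatic (benzofuran).
Aromatic: B, C, D. Total: 3.

3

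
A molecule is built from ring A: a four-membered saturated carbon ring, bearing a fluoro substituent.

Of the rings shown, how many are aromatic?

0

Ring A has only sp³ atoms, so it is not fully conjugated — not aromatic (cyclobutane).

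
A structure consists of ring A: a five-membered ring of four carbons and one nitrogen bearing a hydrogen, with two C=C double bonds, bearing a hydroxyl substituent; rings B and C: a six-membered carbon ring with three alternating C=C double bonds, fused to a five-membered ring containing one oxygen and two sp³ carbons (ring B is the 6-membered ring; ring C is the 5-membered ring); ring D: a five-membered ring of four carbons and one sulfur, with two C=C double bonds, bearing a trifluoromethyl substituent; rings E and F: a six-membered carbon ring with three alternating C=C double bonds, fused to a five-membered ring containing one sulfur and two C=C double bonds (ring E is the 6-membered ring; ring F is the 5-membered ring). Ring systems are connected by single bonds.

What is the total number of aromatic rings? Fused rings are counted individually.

5

Ring A is planar and fully conjugated; 2 ring double bonds (4 π electrons) plus a heteroatom lone pair (2) give 6 π electrons. That satisfies 4n+2 with n=1, so ring A is aromatic (pyrrole).
Ring B has a continuous p-orbital overlap around the ring; 3 ring double bonds give 6 π electrons. 6 = 4(1)+2, so ring B is aromatic (benzene ring).
Ring C has two sp³ carbons, so it is not fully conjugated — not aromatic (oxolane ring).
Ring D is planar and fully conjugated; 2 ring double bonds (4 π electrons) plus a heteroatom lone pair (2) give 6 π electrons. 6 = 4(1)+2, so ring D is aromatic (thiophene).
Rings E and F form a fused bicyclic system (with one sulfur) with 9 sp² atoms and 10 π electrons from ring double bonds plus a heteroatom lone pair. 10 = 4(2)+2, so the system is aromatic and both rings count as aromatic (benzothiophene).
Aromatic: A, B, D, E, F. Total: 5.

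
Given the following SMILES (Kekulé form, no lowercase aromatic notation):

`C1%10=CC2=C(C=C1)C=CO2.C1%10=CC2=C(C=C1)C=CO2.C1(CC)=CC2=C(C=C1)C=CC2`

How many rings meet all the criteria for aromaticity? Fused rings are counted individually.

5

The SMILES encodes a six-membered carbon ring with three alternating C=C double bonds, fused to a five-membered ring containing one oxygen and two C=C double bonds; a six-membered carbon ring with three alternating C=C double bonds, fused to a five-membered ring containing one oxygen and two C=C double bonds; a six-membered carbon ring with three alternating C=C double bonds, fused to a five-membered carbon ring containing one C=C double bond and one sp³ carbon.
The fused 6/5-membered bicyclic (with one oxygen) is a single π system with 9 sp² atoms and 10 π electrons from ring double bonds plus a heteroatom lone pair. 10 = 4(2)+2, so the system is aromatic and both rings count as aromatic (benzofuran).
The fused 6/5-membered bicyclic (with one oxygen) is a single π system with 9 sp² atoms and 10 π electrons from ring double bonds plus a heteroatom lone pair. 10 = 4(2)+2, so the system is aromatic and both rings count as aromatic (benzofuran).
The 6-membered ring is fully conjugated (every ring atom contributes a p orbital); 3 ring double bonds give 6 π electrons. That satisfies 4n+2 with n=1, so it is aromatic (benzene ring).
The 5-membered ring has one sp³ carbon, so it is not fully conjugated — not aromatic (cyclopentene ring).
5 of the 6 rings are aromatic. Total: 5.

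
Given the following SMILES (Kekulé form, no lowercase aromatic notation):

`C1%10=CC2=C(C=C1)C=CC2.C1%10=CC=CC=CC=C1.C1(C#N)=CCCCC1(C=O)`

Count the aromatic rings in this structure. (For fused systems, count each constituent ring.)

The SMILES encodes a six-membered carbon ring with three alternating C=C double bonds, fused to a five-membered carbon ring containing one C=C double bond and one sp³ carbon; an eight-membered carbon ring with four alternating C=C double bonds; a six-membered carbon ring with one C=C double bond.
The 6-membered ring is planar and fully conjugated; 3 ring double bonds give 6 π electrons. 6 = 4(1)+2, so it is aromatic (benzene ring).
The 5-membered ring has one sp³ carbon, so it is not fully conjugated — not aromatic (cyclopentene ring).
The 8-membered ring has only sp² ring atoms; a planar conformation would have a fully conjugated π system of 8 electrons. But 8 = 4(2), which is 4n not 4n+2, so it is not aromatic (cyclooctatetraene) — cyclooctatetraene distorts into a non-planar tub to avoid antiaromaticity.
The second 6-membered ring has four sp³ carbons, so it is not fully conjugated — not aromatic (cyclohexene).
1 of the 4 rings is aromatic. Total: 1.

1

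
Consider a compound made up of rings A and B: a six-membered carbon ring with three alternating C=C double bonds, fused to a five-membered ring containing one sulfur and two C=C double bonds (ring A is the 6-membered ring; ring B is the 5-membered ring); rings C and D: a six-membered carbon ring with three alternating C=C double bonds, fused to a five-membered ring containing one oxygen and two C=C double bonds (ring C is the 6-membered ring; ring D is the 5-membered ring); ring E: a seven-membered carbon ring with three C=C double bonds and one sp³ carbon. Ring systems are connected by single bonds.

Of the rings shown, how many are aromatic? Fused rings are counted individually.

Rings A and B form a fused bicyclic system (with one sulfur) with 9 sp² atoms and 10 π electrons from ring double bonds plus a heteroatom lone pair. 10 = 4(2)+2, so the system is aromatic and both rings count as aromatic (benzothiophene).
Rings C and D form a fused bicyclic system (with one oxygen) with 9 sp² atoms and 10 π electrons from ring double bonds plus a heteroatom lone pair. 10 = 4(2)+2, so the system is aromatic and both rings count as aromatic (benzofuran).
Ring E has one sp³ carbon, so it is not fully conjugated — not aromatic (cycloheptatriene).
Aromatic: A, B, C, D. Total: 4.

4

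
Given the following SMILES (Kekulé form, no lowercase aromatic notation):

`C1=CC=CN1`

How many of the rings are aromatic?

The SMILES encodes a five-membered ring of four carbons and one nitrogen bearing a hydrogen, with two C=C double bonds.
The 5-membered ring with one N–H is fully conjugated (every ring atom contributes a p orbital); 2 ring double bonds (4 π electrons) plus a heteroatom lone pair (2) give 6 π electrons. 6 = 4(1)+2, so it is aromatic (pyrrole).

1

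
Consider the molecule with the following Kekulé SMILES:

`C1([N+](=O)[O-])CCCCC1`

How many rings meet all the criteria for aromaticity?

The SMILES encodes a six-membered saturated carbon ring.
The 6-membered ring has only sp³ atoms, so it is not fully conjugated — not aromatic (cyclohexane).

0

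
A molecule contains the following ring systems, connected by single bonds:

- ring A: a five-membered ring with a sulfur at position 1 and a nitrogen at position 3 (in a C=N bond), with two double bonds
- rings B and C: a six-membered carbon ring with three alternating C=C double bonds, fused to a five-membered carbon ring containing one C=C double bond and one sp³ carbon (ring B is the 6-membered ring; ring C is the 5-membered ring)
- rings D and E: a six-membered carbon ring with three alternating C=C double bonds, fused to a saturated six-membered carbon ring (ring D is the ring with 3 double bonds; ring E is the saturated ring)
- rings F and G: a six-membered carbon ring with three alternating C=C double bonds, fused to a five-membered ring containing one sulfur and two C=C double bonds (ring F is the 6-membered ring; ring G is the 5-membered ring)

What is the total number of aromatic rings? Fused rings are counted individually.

5

Ring A is planar and fully conjugated; 2 ring double bonds (4 π electrons) plus a heteroatom lone pair (2) give 6 π electrons. Since 6 = 4n+2 (n=1), ring A is aromatic (thiazole).
Ring B is fully conjugated (every ring atom contributes a p orbital); 3 ring double bonds give 6 π electrons. Since 6 = 4n+2 (n=1), ring B is aromatic (benzene ring).
Ring C has one sp³ carbon, so it is not fully conjugated — not aromatic (cyclopentene ring).
Ring D is planar and fully conjugated; 3 ring double bonds give 6 π electrons. 6 = 4(1)+2, so ring D is aromatic (benzene ring).
Ring E has four sp³ carbons, so it is not fully conjugated — not aromatic (cyclohexane ring).
Rings F and G form a fused bicyclic system (with one sulfur) with 9 sp² atoms and 10 π electrons from ring double bonds plus a heteroatom lone pair. 10 = 4(2)+2, so the system is aromatic and both rings count as aromatic (benzothiophene).
Aromatic: A, B, D, F, G. Total: 5.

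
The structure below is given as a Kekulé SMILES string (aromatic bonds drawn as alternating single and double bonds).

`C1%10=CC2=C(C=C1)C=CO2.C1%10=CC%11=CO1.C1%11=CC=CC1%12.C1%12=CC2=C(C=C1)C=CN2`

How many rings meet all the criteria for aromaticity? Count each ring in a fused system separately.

The SMILES encodes a six-membered carbon ring with three alternating C=C double bonds, fused to a five-membered ring containing one oxygen and two C=C double bonds; a five-membered ring of four carbons and one oxygen, with two C=C double bonds; a five-membered carbon ring with two conjugated C=C double bonds and one sp³ carbon; a six-membered carbon ring with three alternating C=C double bonds, fused to a five-membered ring containing one N–H nitrogen and two C=C double bonds.
The fused 6/5-membered bicyclic (with one oxygen) is a single π system with 9 sp² atoms and 10 π electrons from ring double bonds plus a heteroatom lone pair. 10 = 4(2)+2, so the system is aromatic and both rings count as aromatic (benzofuran).
The 5-membered ring with one oxygen is planar and fully conjugated; 2 ring double bonds (4 π electrons) plus a heteroatom lone pair (2) give 6 π electrons. 6 = 4(1)+2, so it is aromatic (furan).
The 5-membered ring has one sp³ carbon, so it is not fully conjugated — not aromatic (cyclopentadiene).
The fused 6/5-membered bicyclic (with one N–H) is a single π system with 9 sp² atoms and 10 π electrons from ring double bonds plus a heteroatom lone pair. 10 = 4(2)+2, so the system is aromatic and both rings count as aromatic (indole).
5 of the 6 rings are aromatic. Total: 5.

5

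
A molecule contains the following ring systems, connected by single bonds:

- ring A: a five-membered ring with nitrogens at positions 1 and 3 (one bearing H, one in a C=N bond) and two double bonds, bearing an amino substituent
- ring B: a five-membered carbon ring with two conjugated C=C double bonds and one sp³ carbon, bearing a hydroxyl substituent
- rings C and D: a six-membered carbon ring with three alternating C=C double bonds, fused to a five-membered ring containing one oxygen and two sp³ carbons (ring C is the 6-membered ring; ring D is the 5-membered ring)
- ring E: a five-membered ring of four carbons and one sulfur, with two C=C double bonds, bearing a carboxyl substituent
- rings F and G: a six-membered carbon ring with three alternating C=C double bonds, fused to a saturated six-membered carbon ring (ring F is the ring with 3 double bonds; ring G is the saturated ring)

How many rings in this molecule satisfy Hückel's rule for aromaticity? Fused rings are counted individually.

Ring A has a continuous p-orbital overlap around the ring; 2 ring double bonds (4 π electrons) plus a heteroatom lone pair (2) give 6 π electrons. Since 6 = 4n+2 (n=1), ring A is aromatic (imidazole).
Ring B has one sp³ carbon, so it is not fully conjugated — not aromatic (cyclopentadiene).
Ring C is planar and fully conjugated; 3 ring double bonds give 6 π electrons. Since 6 = 4n+2 (n=1), ring C is aromatic (benzene ring).
Ring D has two sp³ carbons, so it is not fully conjugated — not aromatic (oxolane ring).
Ring E is fully conjugated (every ring atom contributes a p orbital); 2 ring double bonds (4 π electrons) plus a heteroatom lone pair (2) give 6 π electrons. 6 = 4(1)+2, so ring E is aromatic (thiophene).
Ring F has a continuous p-orbital overlap around the ring; 3 ring double bonds give 6 π electrons. 6 = 4(1)+2, so ring F is aromatic (benzene ring).
Ring G has four sp³ carbons, so it is not fully conjugated — not aromatic (cyclohexane ring).
Aromatic: A, C, E, F. Total: 4.

4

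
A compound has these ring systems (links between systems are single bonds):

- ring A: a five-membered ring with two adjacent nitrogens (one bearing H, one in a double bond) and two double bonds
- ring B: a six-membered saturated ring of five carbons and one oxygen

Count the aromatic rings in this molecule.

1

Ring A is planar and fully conjugated; 2 ring double bonds (4 π electrons) plus a heteroatom lone pair (2) give 6 π electrons. 6 = 4(1)+2, so ring A is aromatic (pyrazole).
Ring B has only sp³ atoms, so it is not fully conjugated — not aromatic (tetrahydropyran).
Aromatic: A. Total: 1.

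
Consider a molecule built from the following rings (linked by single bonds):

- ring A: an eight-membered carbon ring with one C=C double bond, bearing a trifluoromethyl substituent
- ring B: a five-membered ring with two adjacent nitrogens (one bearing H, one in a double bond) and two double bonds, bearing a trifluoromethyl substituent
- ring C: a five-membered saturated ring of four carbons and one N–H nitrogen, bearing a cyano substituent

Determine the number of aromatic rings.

Ring A has six sp³ carbons, so it is not fully conjugated — not aromatic (cyclooctene).
Ring B has a continuous p-orbital overlap around the ring; 2 ring double bonds (4 π electrons) plus a heteroatom lone pair (2) give 6 π electrons. That satisfies 4n+2 with n=1, so ring B is aromatic (pyrazole).
Ring C has only sp³ atoms, so it is not fully conjugated — not aromatic (pyrrolidine).
Aromatic: B. Total: 1.

1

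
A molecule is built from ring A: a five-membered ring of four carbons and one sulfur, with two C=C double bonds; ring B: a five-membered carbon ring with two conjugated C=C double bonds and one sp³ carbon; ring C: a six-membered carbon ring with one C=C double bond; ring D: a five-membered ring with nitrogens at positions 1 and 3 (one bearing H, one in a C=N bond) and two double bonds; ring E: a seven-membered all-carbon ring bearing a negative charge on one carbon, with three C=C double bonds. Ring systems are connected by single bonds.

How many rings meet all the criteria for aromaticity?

Ring A is fully conjugated (every ring atom contributes a p orbital); 2 ring double bonds (4 π electrons) plus a heteroatom lone pair (2) give 6 π electrons. 6 = 4(1)+2, so ring A is aromatic (thiophene).
Ring B has one sp³ carbon, so it is not fully conjugated — not aromatic (cyclopentadiene).
Ring C has four sp³ carbons, so it is not fully conjugated — not aromatic (cyclohexene).
Ring D is fully conjugated (every ring atom contributes a p orbital); 2 ring double bonds (4 π electrons) plus a heteroatom lone pair (2) give 6 π electrons. That satisfies 4n+2 with n=1, so ring D is aromatic (imidazole).
Ring E has only sp² ring atoms; a planar conformation would have a fully conjugated π system of 8 electrons. But 8 = 4(2), which is 4n not 4n+2, so ring E is not aromatic (cycloheptatrienyl anion).
Aromatic: A, D. Total: 2.

2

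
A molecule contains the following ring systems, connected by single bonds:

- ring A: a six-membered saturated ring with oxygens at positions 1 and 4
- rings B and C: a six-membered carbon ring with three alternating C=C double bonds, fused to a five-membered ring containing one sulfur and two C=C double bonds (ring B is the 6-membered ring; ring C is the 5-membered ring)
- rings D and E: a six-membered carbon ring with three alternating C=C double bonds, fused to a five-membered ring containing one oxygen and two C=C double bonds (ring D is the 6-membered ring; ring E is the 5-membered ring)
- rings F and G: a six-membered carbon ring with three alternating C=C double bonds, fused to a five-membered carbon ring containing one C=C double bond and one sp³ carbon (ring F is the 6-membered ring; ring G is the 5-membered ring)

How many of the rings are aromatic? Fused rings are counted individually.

5

Ring A has only sp³ atoms, so it is not fully conjugated — not aromatic (1,4-dioxane).
Rings B and C form a fused bicyclic system (with one sulfur) with 9 sp² atoms and 10 π electrons from ring double bonds plus a heteroatom lone pair. 10 = 4(2)+2, so the system is aromatic and both rings count as aromatic (benzothiophene).
Rings D and E form a fused bicyclic system (with one oxygen) with 9 sp² atoms and 10 π electrons from ring double bonds plus a heteroatom lone pair. 10 = 4(2)+2, so the system is aromatic and both rings count as aromatic (benzofuran).
Ring F is fully conjugated (every ring atom contributes a p orbital); 3 ring double bonds give 6 π electrons. Since 6 = 4n+2 (n=1), ring F is aromatic (benzene ring).
Ring G has one sp³ carbon, so it is not fully conjugated — not aromatic (cyclopentene ring).
Aromatic: B, C, D, E, F. Total: 5.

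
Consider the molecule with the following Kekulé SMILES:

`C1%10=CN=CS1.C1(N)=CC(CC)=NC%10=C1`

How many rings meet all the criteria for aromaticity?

The SMILES encodes a five-membered ring with a sulfur at position 1 and a nitrogen at position 3 (in a C=N bond), with two double bonds; a six-membered ring of five carbons and one nitrogen with three alternating double bonds.
The 5-membered ring with one sulfur and one =N– is planar and fully conjugated; 2 ring double bonds (4 π electrons) plus a heteroatom lone pair (2) give 6 π electrons. That satisfies 4n+2 with n=1, so it is aromatic (thiazole).
The 6-membered ring with one nitrogen is fully conjugated (every ring atom contributes a p orbital); 3 ring double bonds give 6 π electrons. That satisfies 4n+2 with n=1, so it is aromatic (pyridine).
2 of the 2 rings are aromatic. Total: 2.

2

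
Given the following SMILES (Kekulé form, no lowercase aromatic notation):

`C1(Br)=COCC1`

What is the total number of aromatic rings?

0

The SMILES encodes a five-membered ring of four carbons and one oxygen, with one C=C double bond and two sp³ carbons.
The 5-membered ring with one oxygen has two sp³ carbons, so it is not fully conjugated — not aromatic (2,3-dihydrofuran).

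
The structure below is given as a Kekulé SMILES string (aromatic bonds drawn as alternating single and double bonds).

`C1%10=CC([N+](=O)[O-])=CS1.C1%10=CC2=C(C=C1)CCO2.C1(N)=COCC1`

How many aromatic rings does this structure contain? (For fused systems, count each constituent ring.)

2

The SMILES encodes a five-membered ring of four carbons and one sulfur, with two C=C double bonds; a six-membered carbon ring with three alternating C=C double bonds, fused to a five-membered ring containing one oxygen and two sp³ carbons; a five-membered ring of four carbons and one oxygen, with one C=C double bond and two sp³ carbons.
The 5-membered ring with one sulfur is planar and fully conjugated; 2 ring double bonds (4 π electrons) plus a heteroatom lone pair (2) give 6 π electrons. Since 6 = 4n+2 (n=1), it is aromatic (thiophene).
The 6-membered ring is fully conjugated (every ring atom contributes a p orbital); 3 ring double bonds give 6 π electrons. That satisfies 4n+2 with n=1, so it is aromatic (benzene ring).
The 5-membered ring with one oxygen has two sp³ carbons, so it is not fully conjugated — not aromatic (oxolane ring).
The second 5-membered ring with one oxygen has two sp³ carbons, so it is not fully conjugated — not aromatic (2,3-dihydrofuran).
2 of the 4 rings are aromatic. Total: 2.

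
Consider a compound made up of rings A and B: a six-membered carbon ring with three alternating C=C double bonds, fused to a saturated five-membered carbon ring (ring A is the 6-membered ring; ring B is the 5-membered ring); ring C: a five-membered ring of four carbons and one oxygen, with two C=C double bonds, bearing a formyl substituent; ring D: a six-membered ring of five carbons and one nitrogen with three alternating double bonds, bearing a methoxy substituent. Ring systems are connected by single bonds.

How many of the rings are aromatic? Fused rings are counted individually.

3

Ring A is fully conjugated (every ring atom contributes a p orbital); 3 ring double bonds give 6 π electrons. Since 6 = 4n+2 (n=1), ring A is aromatic (benzene ring).
Ring B has three sp³ carbons, so it is not fully conjugated — not aromatic (cyclopentane ring).
Ring C has a continuous p-orbital overlap around the ring; 2 ring double bonds (4 π electrons) plus a heteroatom lone pair (2) give 6 π electrons. That satisfies 4n+2 with n=1, so ring C is aromatic (furan).
Ring D has a continuous p-orbital overlap around the ring; 3 ring double bonds give 6 π electrons. 6 = 4(1)+2, so ring D is aromatic (pyridine).
Aromatic: A, C, D. Total: 3.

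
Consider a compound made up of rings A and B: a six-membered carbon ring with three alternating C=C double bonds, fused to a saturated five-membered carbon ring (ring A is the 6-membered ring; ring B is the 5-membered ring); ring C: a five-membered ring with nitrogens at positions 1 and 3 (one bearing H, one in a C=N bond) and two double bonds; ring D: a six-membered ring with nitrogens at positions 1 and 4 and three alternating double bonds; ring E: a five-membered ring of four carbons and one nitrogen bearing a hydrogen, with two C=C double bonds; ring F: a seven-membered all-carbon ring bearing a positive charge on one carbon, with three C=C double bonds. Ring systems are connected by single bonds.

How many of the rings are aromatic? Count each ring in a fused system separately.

Ring A has a continuous p-orbital overlap around the ring; 3 ring double bonds give 6 π electrons. Since 6 = 4n+2 (n=1), ring A is aromatic (benzene ring).
Ring B has three sp³ carbons, so it is not fully conjugated — not aromatic (cyclopentane ring).
Ring C is fully conjugated (every ring atom contributes a p orbital); 2 ring double bonds (4 π electrons) plus a heteroatom lone pair (2) give 6 π electrons. That satisfies 4n+2 with n=1, so ring C is aromatic (imidazole).
Ring D is fully conjugated (every ring atom contributes a p orbital); 3 ring double bonds give 6 π electrons. Since 6 = 4n+2 (n=1), ring D is aromatic (pyrazine).
Ring E is fully conjugated (every ring atom contributes a p orbital); 2 ring double bonds (4 π electrons) plus a heteroatom lone pair (2) give 6 π electrons. Since 6 = 4n+2 (n=1), ring E is aromatic (pyrrole).
Ring F is planar and fully conjugated; 3 ring double bonds (6 π electrons) plus the carbocation's empty p orbital (0, but keeps the ring conjugated) give 6 π electrons. Since 6 = 4n+2 (n=1), ring F is aromatic (tropylium cation).
Aromatic: A, C, D, E, F. Total: 5.

5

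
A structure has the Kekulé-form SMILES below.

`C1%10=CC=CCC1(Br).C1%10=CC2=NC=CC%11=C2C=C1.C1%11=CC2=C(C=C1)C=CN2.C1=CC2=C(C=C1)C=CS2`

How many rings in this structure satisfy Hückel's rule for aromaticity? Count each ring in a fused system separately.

The SMILES encodes a six-membered carbon ring with two conjugated C=C double bonds and two sp³ carbons; two fused six-membered rings, each with three alternating double bonds; one ring is all carbon and the other has one ring nitrogen; a six-membered carbon ring with three alternating C=C double bonds, fused to a five-membered ring containing one N–H nitrogen and two C=C double bonds; a six-membered carbon ring with three alternating C=C double bonds, fused to a five-membered ring containing one sulfur and two C=C double bonds.
The 6-membered ring has two sp³ carbons, so it is not fully conjugated — not aromatic (1,3-cyclohexadiene).
The fused 6/6-membered bicyclic (with one nitrogen) is a single π system with 10 sp² atoms and 10 π electrons from ring double bonds. 10 = 4(2)+2, so the system is aromatic and both rings count as aromatic (quinoline).
The fused 6/5-membered bicyclic (with one N–H) is a single π system with 9 sp² atoms and 10 π electrons from ring double bonds plus a heteroatom lone pair. 10 = 4(2)+2, so the system is aromatic and both rings count as aromatic (indole).
The fused 6/5-membered bicyclic (with one sulfur) is a single π system with 9 sp² atoms and 10 π electrons from ring double bonds plus a heteroatom lone pair. 10 = 4(2)+2, so the system is aromatic and both rings count as aromatic (benzothiophene).
6 of the 7 rings are aromatic. Total: 6.

6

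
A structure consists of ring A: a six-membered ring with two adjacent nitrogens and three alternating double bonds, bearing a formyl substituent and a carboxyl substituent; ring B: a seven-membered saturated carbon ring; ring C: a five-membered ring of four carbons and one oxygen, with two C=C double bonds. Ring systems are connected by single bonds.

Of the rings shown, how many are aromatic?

Ring A has a continuous p-orbital overlap around the ring; 3 ring double bonds give 6 π electrons. 6 = 4(1)+2, so ring A is aromatic (pyridazine).
Ring B has only sp³ atoms, so it is not fully conjugated — not aromatic (cycloheptane).
Ring C has a continuous p-orbital overlap around the ring; 2 ring double bonds (4 π electrons) plus a heteroatom lone pair (2) give 6 π electrons. 6 = 4(1)+2, so ring C is aromatic (furan).
Aromatic: A, C. Total: 2.

2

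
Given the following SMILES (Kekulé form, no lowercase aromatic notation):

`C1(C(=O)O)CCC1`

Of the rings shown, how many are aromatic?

0

The SMILES encodes a four-membered saturated carbon ring.
The 4-membered ring has only sp³ atoms, so it is not fully conjugated — not aromatic (cyclobutane).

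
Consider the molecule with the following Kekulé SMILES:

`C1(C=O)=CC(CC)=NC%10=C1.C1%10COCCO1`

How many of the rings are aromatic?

The SMILES encodes a six-membered ring of five carbons and one nitrogen with three alternating double bonds; a six-membered saturated ring with oxygens at positions 1 and 4.
The 6-membered ring with one nitrogen has a continuous p-orbital overlap around the ring; 3 ring double bonds give 6 π electrons. 6 = 4(1)+2, so it is aromatic (pyridine).
The 6-membered ring with two oxygens (1,4) has only sp³ atoms, so it is not fully conjugated — not aromatic (1,4-dioxane).
1 of the 2 rings is aromatic. Total: 1.

1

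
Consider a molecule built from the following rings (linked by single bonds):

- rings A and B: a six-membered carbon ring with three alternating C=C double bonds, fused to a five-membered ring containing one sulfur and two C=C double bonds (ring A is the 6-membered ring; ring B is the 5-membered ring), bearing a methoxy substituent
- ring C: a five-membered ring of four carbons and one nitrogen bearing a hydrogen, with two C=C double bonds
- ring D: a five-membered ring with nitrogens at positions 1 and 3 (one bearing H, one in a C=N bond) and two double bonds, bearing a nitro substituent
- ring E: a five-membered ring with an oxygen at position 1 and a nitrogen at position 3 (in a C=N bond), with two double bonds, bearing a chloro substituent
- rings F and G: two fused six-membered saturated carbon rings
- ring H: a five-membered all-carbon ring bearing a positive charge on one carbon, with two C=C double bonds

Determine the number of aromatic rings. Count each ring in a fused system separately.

Rings A and B form a fused bicyclic system (with one sulfur) with 9 sp² atoms and 10 π electrons from ring double bonds plus a heteroatom lone pair. 10 = 4(2)+2, so the system is aromatic and both rings count as aromatic (benzothiophene).
Ring C has a continuous p-orbital overlap around the ring; 2 ring double bonds (4 π electrons) plus a heteroatom lone pair (2) give 6 π electrons. Since 6 = 4n+2 (n=1), ring C is aromatic (pyrrole).
Ring D is fully conjugated (every ring atom contributes a p orbital); 2 ring double bonds (4 π electrons) plus a heteroatom lone pair (2) give 6 π electrons. Since 6 = 4n+2 (n=1), ring D is aromatic (imidazole).
Ring E has a continuous p-orbital overlap around the ring; 2 ring double bonds (4 π electrons) plus a heteroatom lone pair (2) give 6 π electrons. That satisfies 4n+2 with n=1, so ring E is aromatic (oxazole).
Ring F has only sp³ atoms, so it is not fully conjugated — not aromatic (cyclohexane ring).
Ring G has only sp³ atoms, so it is not fully conjugated — not aromatic (cyclohexane ring).
Ring H has only sp² ring atoms; a planar conformation would have a fully conjugated π system of 4 electrons. But 4 = 4(1), which is 4n not 4n+2, so ring H is not aromatic (cyclopentadienyl cation).
Aromatic: A, B, C, D, E. Total: 5.

5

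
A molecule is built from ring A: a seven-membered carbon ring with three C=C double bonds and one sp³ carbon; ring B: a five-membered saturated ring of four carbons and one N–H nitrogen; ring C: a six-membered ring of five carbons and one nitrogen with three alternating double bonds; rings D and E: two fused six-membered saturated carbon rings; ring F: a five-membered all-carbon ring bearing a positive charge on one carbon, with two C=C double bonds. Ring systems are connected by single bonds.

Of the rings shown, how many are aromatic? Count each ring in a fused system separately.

1

Ring A has one sp³ carbon, so it is not fully conjugated — not aromatic (cycloheptatriene).
Ring B has only sp³ atoms, so it is not fully conjugated — not aromatic (pyrrolidine).
Ring C is fully conjugated (every ring atom contributes a p orbital); 3 ring double bonds give 6 π electrons. That satisfies 4n+2 with n=1, so ring C is aromatic (pyridine).
Ring D has only sp³ atoms, so it is not fully conjugated — not aromatic (cyclohexane ring).
Ring E has only sp³ atoms, so it is not fully conjugated — not aromatic (cyclohexane ring).
Ring F has only sp² ring atoms; a planar conformation would have a fully conjugated π system of 4 electrons. But 4 = 4(1), which is 4n not 4n+2, so ring F is not aromatic (cyclopentadienyl cation).
Aromatic: C. Total: 1.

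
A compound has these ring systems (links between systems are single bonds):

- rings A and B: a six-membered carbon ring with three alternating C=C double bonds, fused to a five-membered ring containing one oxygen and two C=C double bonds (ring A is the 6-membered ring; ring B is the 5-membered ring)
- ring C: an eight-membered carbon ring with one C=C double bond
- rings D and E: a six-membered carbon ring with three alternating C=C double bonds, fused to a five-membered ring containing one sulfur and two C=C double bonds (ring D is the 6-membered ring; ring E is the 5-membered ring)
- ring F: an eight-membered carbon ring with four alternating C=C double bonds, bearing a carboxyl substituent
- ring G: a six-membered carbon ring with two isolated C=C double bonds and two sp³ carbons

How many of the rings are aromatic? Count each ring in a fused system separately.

4

Rings A and B form a fused bicyclic system (with one oxygen) with 9 sp² atoms and 10 π electrons from ring double bonds plus a heteroatom lone pair. 10 = 4(2)+2, so the system is aromatic and both rings count as aromatic (benzofuran).
Ring C has six sp³ carbons, so it is not fully conjugated — not aromatic (cyclooctene).
Rings D and E form a fused bicyclic system (with one sulfur) with 9 sp² atoms and 10 π electrons from ring double bonds plus a heteroatom lone pair. 10 = 4(2)+2, so the system is aromatic and both rings count as aromatic (benzothiophene).
Ring F has only sp² ring atoms; a planar conformation would have a fully conjugated π system of 8 electrons. But 8 = 4(2), which is 4n not 4n+2, so ring F is not aromatic (cyclooctatetraene) — cyclooctatetraene distorts into a non-planar tub to avoid antiaromaticity.
Ring G has two sp³ carbons, so it is not fully conjugated — not aromatic (1,4-cyclohexadiene).
Aromatic: A, B, D, E. Total: 4.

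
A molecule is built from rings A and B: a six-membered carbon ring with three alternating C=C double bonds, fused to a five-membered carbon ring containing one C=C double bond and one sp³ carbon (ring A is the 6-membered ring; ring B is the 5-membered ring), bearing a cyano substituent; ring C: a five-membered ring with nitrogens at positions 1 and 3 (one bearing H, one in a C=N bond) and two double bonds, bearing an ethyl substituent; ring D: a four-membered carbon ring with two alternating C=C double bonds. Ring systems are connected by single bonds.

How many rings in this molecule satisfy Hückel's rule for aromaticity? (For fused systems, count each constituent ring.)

2

Ring A is fully conjugated (every ring atom contributes a p orbital); 3 ring double bonds give 6 π electrons. That satisfies 4n+2 with n=1, so ring A is aromatic (benzene ring).
Ring B has one sp³ carbon, so it is not fully conjugated — not aromatic (cyclopentene ring).
Ring C is fully conjugated (every ring atom contributes a p orbital); 2 ring double bonds (4 π electrons) plus a heteroatom lone pair (2) give 6 π electrons. 6 = 4(1)+2, so ring C is aromatic (imidazole).
Ring D has only sp² ring atoms; a planar conformation would have a fully conjugated π system of 4 electrons. But 4 = 4(1), which is 4n not 4n+2, so ring D is not aromatic (cyclobutadiene) — cyclobutadiene is antiaromatic and distorts to a rectangle.
Aromatic: A, C. Total: 2.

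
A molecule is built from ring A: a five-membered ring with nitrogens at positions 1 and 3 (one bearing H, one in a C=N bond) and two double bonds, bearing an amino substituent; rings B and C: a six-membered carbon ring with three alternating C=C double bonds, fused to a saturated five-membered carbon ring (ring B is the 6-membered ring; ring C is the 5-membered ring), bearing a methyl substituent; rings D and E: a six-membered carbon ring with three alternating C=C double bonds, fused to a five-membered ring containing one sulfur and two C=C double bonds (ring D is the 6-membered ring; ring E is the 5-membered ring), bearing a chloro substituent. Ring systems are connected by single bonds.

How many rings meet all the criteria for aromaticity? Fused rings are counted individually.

Ring A has a continuous p-orbital overlap around the ring; 2 ring double bonds (4 π electrons) plus a heteroatom lone pair (2) give 6 π electrons. 6 = 4(1)+2, so ring A is aromatic (imidazole).
Ring B has a continuous p-orbital overlap around the ring; 3 ring double bonds give 6 π electrons. 6 = 4(1)+2, so ring B is aromatic (benzene ring).
Ring C has three sp³ carbons, so it is not fully conjugated — not aromatic (cyclopentane ring).
Rings D and E form a fused bicyclic system (with one sulfur) with 9 sp² atoms and 10 π electrons from ring double bonds plus a heteroatom lone pair. 10 = 4(2)+2, so the system is aromatic and both rings count as aromatic (benzothiophene).
Aromatic: A, B, D, E. Total: 4.

4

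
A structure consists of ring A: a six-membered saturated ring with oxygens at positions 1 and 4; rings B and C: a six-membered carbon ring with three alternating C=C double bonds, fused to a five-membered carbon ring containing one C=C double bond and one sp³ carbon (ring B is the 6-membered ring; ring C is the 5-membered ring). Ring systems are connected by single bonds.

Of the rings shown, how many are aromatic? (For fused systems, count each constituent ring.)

1

Ring A has only sp³ atoms, so it is not fully conjugated — not aromatic (1,4-dioxane).
Ring B is planar and fully conjugated; 3 ring double bonds give 6 π electrons. That satisfies 4n+2 with n=1, so ring B is aromatic (benzene ring).
Ring C has one sp³ carbon, so it is not fully conjugated — not aromatic (cyclopentene ring).
Aromatic: B. Total: 1.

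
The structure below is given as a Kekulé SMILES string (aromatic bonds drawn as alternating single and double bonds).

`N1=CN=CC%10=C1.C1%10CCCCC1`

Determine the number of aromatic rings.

The SMILES encodes a six-membered ring with nitrogens at positions 1 and 3 and three alternating double bonds; a six-membered saturated carbon ring.
The 6-membered ring with two nitrogens (1,3) is fully conjugated (every ring atom contributes a p orbital); 3 ring double bonds give 6 π electrons. Since 6 = 4n+2 (n=1), it is aromatic (pyrimidine).
The 6-membered ring has only sp³ atoms, so it is not fully conjugated — not aromatic (cyclohexane).
1 of the 2 rings is aromatic. Total: 1.

1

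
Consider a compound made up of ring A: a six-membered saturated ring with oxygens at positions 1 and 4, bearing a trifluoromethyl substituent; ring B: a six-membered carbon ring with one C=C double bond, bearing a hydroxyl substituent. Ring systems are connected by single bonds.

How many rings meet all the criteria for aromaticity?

Ring A has only sp³ atoms, so it is not fully conjugated — not aromatic (1,4-dioxane).
Ring B has four sp³ carbons, so it is not fully conjugated — not aromatic (cyclohexene).
No ring is aromatic. Total: 0.

0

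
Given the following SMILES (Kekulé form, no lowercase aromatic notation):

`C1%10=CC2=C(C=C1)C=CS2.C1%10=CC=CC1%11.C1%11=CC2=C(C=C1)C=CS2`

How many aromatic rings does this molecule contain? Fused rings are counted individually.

The SMILES encodes a six-membered carbon ring with three alternating C=C double bonds, fused to a five-membered ring containing one sulfur and two C=C double bonds; a five-membered carbon ring with two conjugated C=C double bonds and one sp³ carbon; a six-membered carbon ring with three alternating C=C double bonds, fused to a five-membered ring containing one sulfur and two C=C double bonds.
The fused 6/5-membered bicyclic (with one sulfur) is a single π system with 9 sp² atoms and 10 π electrons from ring double bonds plus a heteroatom lone pair. 10 = 4(2)+2, so the system is aromatic and both rings count as aromatic (benzothiophene).
The 5-membered ring has one sp³ carbon, so it is not fully conjugated — not aromatic (cyclopentadiene).
The fused 6/5-membered bicyclic (with one sulfur) is a single π system with 9 sp² atoms and 10 π electrons from ring double bonds plus a heteroatom lone pair. 10 = 4(2)+2, so the system is aromatic and both rings count as aromatic (benzothiophene).
4 of the 5 rings are aromatic. Total: 4.

4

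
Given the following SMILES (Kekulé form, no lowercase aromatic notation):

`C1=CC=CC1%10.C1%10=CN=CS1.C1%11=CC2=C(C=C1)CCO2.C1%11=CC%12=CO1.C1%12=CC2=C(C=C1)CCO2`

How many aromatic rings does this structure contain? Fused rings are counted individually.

The SMILES encodes a five-membered carbon ring with two conjugated C=C double bonds and one sp³ carbon; a five-membered ring with a sulfur at position 1 and a nitrogen at position 3 (in a C=N bond), with two double bonds; a six-membered carbon ring with three alternating C=C double bonds, fused to a five-membered ring containing one oxygen and two sp³ carbons; a five-membered ring of four carbons and one oxygen, with two C=C double bonds; a six-membered carbon ring with three alternating C=C double bonds, fused to a five-membered ring containing one oxygen and two sp³ carbons.
The 5-membered ring has one sp³ carbon, so it is not fully conjugated — not aromatic (cyclopentadiene).
The 5-membered ring with one sulfur and one =N– is planar and fully conjugated; 2 ring double bonds (4 π electrons) plus a heteroatom lone pair (2) give 6 π electrons. Since 6 = 4n+2 (n=1), it is aromatic (thiazole).
The 6-membered ring is fully conjugated (every ring atom contributes a p orbital); 3 ring double bonds give 6 π electrons. Since 6 = 4n+2 (n=1), it is aromatic (benzene ring).
The 5-membered ring with one oxygen has two sp³ carbons, so it is not fully conjugated — not aromatic (oxolane ring).
The second 5-membered ring with one oxygen is planar and fully conjugated; 2 ring double bonds (4 π electrons) plus a heteroatom lone pair (2) give 6 π electrons. Since 6 = 4n+2 (n=1), it is aromatic (furan).
The second 6-membered ring has a continuous p-orbital overlap around the ring; 3 ring double bonds give 6 π electrons. 6 = 4(1)+2, so it is aromatic (benzene ring).
The third 5-membered ring with one oxygen has two sp³ carbons, so it is not fully conjugated — not aromatic (oxolane ring).
4 of the 7 rings are aromatic. Total: 4.

4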